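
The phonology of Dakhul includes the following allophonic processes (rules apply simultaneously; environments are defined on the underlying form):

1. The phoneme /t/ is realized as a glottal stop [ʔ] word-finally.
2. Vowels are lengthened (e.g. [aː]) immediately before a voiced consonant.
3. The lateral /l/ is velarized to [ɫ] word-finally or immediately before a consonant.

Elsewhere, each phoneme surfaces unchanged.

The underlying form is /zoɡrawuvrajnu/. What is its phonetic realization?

[zoːɡraːwuːvraːjnu]

/o/ (between /z/ and /ɡ/) occurs before a voiced consonant → [oː] by rule 2.
/a/ — between /r/ and /w/, before a voiced consonant — surfaces as [aː] (rule 2).
Rule 2 applies to /u/ (between /w/ and /v/: before a voiced consonant) → [uː].
/a/ (between /r/ and /j/) occurs before a voiced consonant → [aː] by rule 2.
/u/ (word-final) is in the target of rule 2 but the environment (before a voiced consonant) is not met → [u].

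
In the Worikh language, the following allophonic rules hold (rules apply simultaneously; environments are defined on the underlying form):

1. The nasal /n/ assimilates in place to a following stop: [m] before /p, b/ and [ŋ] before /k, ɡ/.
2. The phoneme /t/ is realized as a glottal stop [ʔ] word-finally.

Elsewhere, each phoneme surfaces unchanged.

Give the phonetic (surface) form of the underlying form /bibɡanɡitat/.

[bibɡaŋɡitaʔ]

/n/ meets the environment for rule 1 (before a labial or velar stop) → [ŋ].
/t/ (between /i/ and /a/) is in the target of rule 2 but the environment (word-finally) is not met → [t].
/t/ — word-final, word-finally — surfaces as [ʔ] (rule 2).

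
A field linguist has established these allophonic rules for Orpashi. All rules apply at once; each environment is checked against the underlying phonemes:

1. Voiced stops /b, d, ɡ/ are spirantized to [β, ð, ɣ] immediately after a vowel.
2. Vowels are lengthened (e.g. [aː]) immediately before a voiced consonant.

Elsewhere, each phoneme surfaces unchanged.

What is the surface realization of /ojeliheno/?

/o/ (word-initial) occurs before a voiced consonant → [oː] by rule 2.
Rule 2 applies to /e/ (between /j/ and /l/: before a voiced consonant) → [eː].
/i/ (between /l/ and /h/) fails the environment for rule 2, so it stays [i].
/e/ — between /h/ and /n/, before a voiced consonant — surfaces as [eː] (rule 2).
/o/ (word-final): rule 2 targets it, but not before a voiced consonant → unchanged [o].

[oːjeːliheːno]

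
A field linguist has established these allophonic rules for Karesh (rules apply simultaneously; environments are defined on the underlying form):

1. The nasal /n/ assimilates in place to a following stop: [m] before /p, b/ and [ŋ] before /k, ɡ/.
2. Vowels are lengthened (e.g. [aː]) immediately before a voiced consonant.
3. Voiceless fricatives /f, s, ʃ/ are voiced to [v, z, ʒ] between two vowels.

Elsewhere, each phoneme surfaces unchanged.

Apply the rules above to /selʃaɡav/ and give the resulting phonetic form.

[seːlʃaːɡaːv]

/s/ — word-initial; rule 3 does not apply here → [s].
/e/ (between /s/ and /l/) occurs before a voiced consonant → [eː] by rule 2.
/l/ stays [l].
/ʃ/ (between /l/ and /a/) is in the target of rule 3 but the environment (between two vowels) is not met → [ʃ].
/a/ meets the environment for rule 2 (before a voiced consonant) → [aː].
/ɡ/ — not in any rule's target class → [ɡ].
/a/ (between /ɡ/ and /v/): before a voiced consonant, so rule 2 applies → [aː].
/v/ (word-final) is unaffected → [v].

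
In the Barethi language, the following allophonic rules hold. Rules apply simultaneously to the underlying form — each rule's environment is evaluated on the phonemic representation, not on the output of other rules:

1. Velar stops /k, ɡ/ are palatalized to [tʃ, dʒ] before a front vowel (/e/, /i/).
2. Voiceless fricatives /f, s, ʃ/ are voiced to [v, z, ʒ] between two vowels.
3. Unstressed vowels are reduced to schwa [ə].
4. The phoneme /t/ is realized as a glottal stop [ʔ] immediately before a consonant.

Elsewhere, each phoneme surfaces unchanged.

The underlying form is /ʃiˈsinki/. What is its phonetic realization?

/ʃ/ (word-initial) fails the environment for rule 2, so it stays [ʃ].
Rule 3 applies to /i/ (between /ʃ/ and /s/: in an unstressed syllable) → [ə].
/s/ — between /i/ and /i/, between two vowels — surfaces as [z] (rule 2).
/i/ (between /s/ and /n/): rule 3 targets it, but not in an unstressed syllable → unchanged [i].
/n/ (between /i/ and /k/) is unaffected → [n].
Rule 1 applies to /k/ (between /n/ and /i/: before a front vowel) → [tʃ].
/i/ meets the environment for rule 3 (in an unstressed syllable) → [ə].

[ʃəˈzintʃə]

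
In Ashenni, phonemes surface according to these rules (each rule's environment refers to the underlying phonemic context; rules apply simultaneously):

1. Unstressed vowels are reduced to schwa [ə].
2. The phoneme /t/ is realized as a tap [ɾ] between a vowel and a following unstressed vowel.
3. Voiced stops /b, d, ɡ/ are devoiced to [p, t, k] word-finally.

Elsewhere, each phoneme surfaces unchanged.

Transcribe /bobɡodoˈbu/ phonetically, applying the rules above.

[bəbɡədəˈbu]

/b/ — word-initial; rule 3 does not apply here → [b].
/o/ meets the environment for rule 1 (in an unstressed syllable) → [ə].
/b/ (between /o/ and /ɡ/) fails the environment for rule 3, so it stays [b].
/ɡ/ (between /b/ and /o/) fails the environment for rule 3, so it stays [ɡ].
/o/ (between /ɡ/ and /d/) occurs in an unstressed syllable → [ə] by rule 1.
/d/ (between /o/ and /o/) is in the target of rule 3 but the environment (word-finally) is not met → [d].
/o/ meets the environment for rule 1 (in an unstressed syllable) → [ə].
/b/ (between /o/ and /u/): rule 3 targets it, but not word-finally → unchanged [b].
/u/ — word-final; rule 1 does not apply here → [u].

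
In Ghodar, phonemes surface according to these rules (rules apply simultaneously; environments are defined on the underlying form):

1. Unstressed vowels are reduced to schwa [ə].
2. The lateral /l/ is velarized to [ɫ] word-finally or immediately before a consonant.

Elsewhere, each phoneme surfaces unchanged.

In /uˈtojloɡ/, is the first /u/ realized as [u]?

No

/u/ (word-initial): in an unstressed syllable, so rule 1 applies → [ə].
The actual realization is [ə], not [u].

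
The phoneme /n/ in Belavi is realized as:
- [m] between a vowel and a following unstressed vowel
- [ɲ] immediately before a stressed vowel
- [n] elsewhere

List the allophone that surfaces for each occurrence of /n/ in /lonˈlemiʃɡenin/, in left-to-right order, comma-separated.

Occurrence 1 (position 3): no conditioning environment matches → elsewhere allophone [n].
Occurrence 2 (position 11): between a vowel and a following unstressed vowel → [m].
Occurrence 3 (position 13): no conditioning environment matches → elsewhere allophone [n].

[n], [m], [n]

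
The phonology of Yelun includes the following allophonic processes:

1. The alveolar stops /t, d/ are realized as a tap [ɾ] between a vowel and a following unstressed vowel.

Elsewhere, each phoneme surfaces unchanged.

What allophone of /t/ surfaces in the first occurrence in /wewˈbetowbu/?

[ɾ]

/t/ meets the environment for rule 1 (between a vowel and a following unstressed vowel) → [ɾ].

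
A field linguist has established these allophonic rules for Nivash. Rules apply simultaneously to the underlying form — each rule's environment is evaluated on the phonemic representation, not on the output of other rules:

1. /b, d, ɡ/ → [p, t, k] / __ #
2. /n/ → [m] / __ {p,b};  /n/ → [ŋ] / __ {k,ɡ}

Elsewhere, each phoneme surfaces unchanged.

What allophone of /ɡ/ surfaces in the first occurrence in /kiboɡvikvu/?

/ɡ/ (between /o/ and /v/) fails the environment for rule 1, so it stays [ɡ].

[ɡ]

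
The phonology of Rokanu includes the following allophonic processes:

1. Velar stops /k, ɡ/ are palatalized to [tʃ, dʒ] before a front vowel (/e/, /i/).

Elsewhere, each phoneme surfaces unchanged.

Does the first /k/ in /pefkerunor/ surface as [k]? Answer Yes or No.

No

/k/ (between /f/ and /e/): before a front vowel, so rule 1 applies → [tʃ].
The actual realization is [tʃ], not [k].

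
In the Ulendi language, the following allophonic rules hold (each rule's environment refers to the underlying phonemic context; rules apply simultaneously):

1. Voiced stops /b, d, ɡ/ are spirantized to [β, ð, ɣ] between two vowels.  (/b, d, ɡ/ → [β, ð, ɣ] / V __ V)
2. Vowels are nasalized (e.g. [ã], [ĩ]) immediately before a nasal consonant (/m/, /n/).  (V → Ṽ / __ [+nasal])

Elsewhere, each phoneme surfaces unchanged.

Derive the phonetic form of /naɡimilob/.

[naɣĩmilob]

/n/ (word-initial) is unaffected → [n].
/a/ (between /n/ and /ɡ/): rule 2 targets it, but not before a nasal consonant → unchanged [a].
Rule 1 applies to /ɡ/ (between /a/ and /i/: between two vowels) → [ɣ].
/i/ (between /ɡ/ and /m/): before a nasal consonant, so rule 2 applies → [ĩ].
/m/ (between /i/ and /i/) is unaffected → [m].
/i/ (between /m/ and /l/) is in the target of rule 2 but the environment (before a nasal consonant) is not met → [i].
/l/ (between /i/ and /o/): no rule targets it → [l].
/o/ — between /l/ and /b/; rule 2 does not apply here → [o].
/b/ (word-final): rule 1 targets it, but not between two vowels → unchanged [b].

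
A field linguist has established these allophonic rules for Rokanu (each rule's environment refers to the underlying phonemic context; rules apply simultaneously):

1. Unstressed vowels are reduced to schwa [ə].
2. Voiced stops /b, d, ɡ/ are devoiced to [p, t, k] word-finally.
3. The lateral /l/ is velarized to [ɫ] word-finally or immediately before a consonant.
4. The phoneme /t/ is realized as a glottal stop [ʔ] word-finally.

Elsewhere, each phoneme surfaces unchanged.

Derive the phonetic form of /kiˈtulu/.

[kəˈtulə]

/k/ (word-initial): no rule targets it → [k].
/i/ meets the environment for rule 1 (in an unstressed syllable) → [ə].
/t/ — between /i/ and /u/; rule 4 does not apply here → [t].
/u/ — between /t/ and /l/; rule 1 does not apply here → [u].
/l/ (between /u/ and /u/) is in the target of rule 3 but the environment (word-finally or immediately before a consonant) is not met → [l].
/u/ — word-final, in an unstressed syllable — surfaces as [ə] (rule 1).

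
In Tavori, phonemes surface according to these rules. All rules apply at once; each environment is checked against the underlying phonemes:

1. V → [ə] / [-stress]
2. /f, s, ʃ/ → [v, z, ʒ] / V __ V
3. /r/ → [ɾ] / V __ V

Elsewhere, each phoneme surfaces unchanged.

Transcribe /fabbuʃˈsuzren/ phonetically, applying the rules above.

/f/ (word-initial) fails the environment for rule 2, so it stays [f].
Rule 1 applies to /a/ (between /f/ and /b/: in an unstressed syllable) → [ə].
Rule 1 applies to /u/ (between /b/ and /ʃ/: in an unstressed syllable) → [ə].
/ʃ/ (between /u/ and /s/) fails the environment for rule 2, so it stays [ʃ].
/s/ (between /ʃ/ and /u/): rule 2 targets it, but not between two vowels → unchanged [s].
/u/ (between /s/ and /z/) fails the environment for rule 1, so it stays [u].
/r/ — between /z/ and /e/; rule 3 does not apply here → [r].
Rule 1 applies to /e/ (between /r/ and /n/: in an unstressed syllable) → [ə].

[fəbbəʃˈsuzrən]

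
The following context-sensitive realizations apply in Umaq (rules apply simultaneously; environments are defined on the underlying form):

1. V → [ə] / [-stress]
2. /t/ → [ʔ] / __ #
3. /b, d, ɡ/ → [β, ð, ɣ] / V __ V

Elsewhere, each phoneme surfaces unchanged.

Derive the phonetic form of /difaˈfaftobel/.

/d/ (word-initial) fails the environment for rule 3, so it stays [d].
/i/ (between /d/ and /f/): in an unstressed syllable, so rule 1 applies → [ə].
Rule 1 applies to /a/ (between /f/ and /f/: in an unstressed syllable) → [ə].
/a/ (between /f/ and /f/) is in the target of rule 1 but the environment (in an unstressed syllable) is not met → [a].
/t/ (between /f/ and /o/) is in the target of rule 2 but the environment (word-finally) is not met → [t].
/o/ (between /t/ and /b/) occurs in an unstressed syllable → [ə] by rule 1.
/b/ — between /o/ and /e/, between two vowels — surfaces as [β] (rule 3).
/e/ — between /b/ and /l/, in an unstressed syllable — surfaces as [ə] (rule 1).

[dəfəˈfaftəβəl]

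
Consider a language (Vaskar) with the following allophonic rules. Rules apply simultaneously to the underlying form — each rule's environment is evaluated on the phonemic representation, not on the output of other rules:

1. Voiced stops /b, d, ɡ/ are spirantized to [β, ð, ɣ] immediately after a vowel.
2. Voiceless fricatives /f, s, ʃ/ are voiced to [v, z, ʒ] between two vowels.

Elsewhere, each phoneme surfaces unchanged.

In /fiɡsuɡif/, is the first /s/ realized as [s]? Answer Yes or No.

/s/ (between /ɡ/ and /u/) fails the environment for rule 2, so it stays [s].
The actual realization is [s], which matches [s].

Yes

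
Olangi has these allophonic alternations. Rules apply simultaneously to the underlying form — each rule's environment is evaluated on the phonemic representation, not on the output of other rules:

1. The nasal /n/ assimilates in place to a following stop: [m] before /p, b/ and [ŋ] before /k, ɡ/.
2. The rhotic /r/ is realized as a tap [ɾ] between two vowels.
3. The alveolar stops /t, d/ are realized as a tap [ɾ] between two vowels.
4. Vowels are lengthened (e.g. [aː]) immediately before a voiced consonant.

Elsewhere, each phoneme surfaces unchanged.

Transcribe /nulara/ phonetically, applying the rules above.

[nuːlaːɾa]

/n/ — word-initial; rule 1 does not apply here → [n].
/u/ meets the environment for rule 4 (before a voiced consonant) → [uː].
/l/ (between /u/ and /a/): no rule targets it → [l].
Rule 4 applies to /a/ (between /l/ and /r/: before a voiced consonant) → [aː].
Rule 2 applies to /r/ (between /a/ and /a/: between two vowels) → [ɾ].
/a/ (word-final) fails the environment for rule 4, so it stays [a].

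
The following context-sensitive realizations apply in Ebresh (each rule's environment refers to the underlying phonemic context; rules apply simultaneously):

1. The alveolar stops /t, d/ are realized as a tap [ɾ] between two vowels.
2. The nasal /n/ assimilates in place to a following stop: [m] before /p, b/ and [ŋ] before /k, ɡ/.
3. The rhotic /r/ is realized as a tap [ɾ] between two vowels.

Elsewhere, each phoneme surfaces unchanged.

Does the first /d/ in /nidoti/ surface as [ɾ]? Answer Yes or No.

/d/ — between /i/ and /o/, between two vowels — surfaces as [ɾ] (rule 1).
The actual realization is [ɾ], which matches [ɾ].

Yes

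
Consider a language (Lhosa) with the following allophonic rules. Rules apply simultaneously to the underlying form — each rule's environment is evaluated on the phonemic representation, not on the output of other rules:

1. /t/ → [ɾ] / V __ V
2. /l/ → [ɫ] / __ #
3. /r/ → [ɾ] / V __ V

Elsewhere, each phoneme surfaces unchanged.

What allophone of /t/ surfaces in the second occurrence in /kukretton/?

/t/ (between /t/ and /o/) is in the target of rule 1 but the environment (between two vowels) is not met → [t].

[t]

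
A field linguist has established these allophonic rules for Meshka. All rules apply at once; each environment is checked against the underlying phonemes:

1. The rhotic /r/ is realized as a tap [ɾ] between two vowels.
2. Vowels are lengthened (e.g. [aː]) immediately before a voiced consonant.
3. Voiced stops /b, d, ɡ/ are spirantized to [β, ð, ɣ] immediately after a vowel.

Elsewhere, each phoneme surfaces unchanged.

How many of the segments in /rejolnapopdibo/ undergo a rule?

4

Segments that undergo a rule: /e/ → [eː] (rule 2); /o/ → [oː] (rule 2); /i/ → [iː] (rule 2); /b/ → [β] (rule 3).
All other segments surface unchanged.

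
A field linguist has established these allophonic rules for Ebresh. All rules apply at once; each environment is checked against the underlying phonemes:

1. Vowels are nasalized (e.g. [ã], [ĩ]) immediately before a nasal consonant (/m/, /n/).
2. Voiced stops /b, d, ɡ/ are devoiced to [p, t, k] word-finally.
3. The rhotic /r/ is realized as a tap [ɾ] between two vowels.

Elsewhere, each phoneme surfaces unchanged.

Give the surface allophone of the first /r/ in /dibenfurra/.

[r]

/r/ (between /u/ and /r/) is in the target of rule 3 but the environment (between two vowels) is not met → [r].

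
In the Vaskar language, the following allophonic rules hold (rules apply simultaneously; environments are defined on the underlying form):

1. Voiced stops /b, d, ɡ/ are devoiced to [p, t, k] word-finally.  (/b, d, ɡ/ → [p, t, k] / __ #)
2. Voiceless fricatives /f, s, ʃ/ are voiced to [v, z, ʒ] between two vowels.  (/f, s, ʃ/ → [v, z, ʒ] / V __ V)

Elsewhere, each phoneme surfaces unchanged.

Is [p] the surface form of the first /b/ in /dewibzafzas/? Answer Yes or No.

/b/ (between /i/ and /z/): rule 1 targets it, but not word-finally → unchanged [b].
The actual realization is [b], not [p].

No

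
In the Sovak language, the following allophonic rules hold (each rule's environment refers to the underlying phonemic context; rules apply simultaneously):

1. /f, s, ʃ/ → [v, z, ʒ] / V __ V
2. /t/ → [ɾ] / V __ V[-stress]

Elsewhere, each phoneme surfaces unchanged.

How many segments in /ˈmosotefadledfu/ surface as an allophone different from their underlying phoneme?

Segments that undergo a rule: /s/ → [z] (rule 1); /t/ → [ɾ] (rule 2); /f/ → [v] (rule 1).
All other segments surface unchanged.

3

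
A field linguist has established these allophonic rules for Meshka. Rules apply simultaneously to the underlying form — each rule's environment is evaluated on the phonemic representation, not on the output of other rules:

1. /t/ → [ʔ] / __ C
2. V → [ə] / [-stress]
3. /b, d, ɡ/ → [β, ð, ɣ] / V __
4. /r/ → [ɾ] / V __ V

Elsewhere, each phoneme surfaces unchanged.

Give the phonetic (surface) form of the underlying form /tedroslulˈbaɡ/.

/t/ (word-initial) is in the target of rule 1 but the environment (immediately before a consonant) is not met → [t].
/e/ meets the environment for rule 2 (in an unstressed syllable) → [ə].
/d/ (between /e/ and /r/): immediately after a vowel, so rule 3 applies → [ð].
/r/ — between /d/ and /o/; rule 4 does not apply here → [r].
Rule 2 applies to /o/ (between /r/ and /s/: in an unstressed syllable) → [ə].
/s/ (between /o/ and /l/): no rule targets it → [s].
/l/ — not in any rule's target class → [l].
/u/ — between /l/ and /l/, in an unstressed syllable — surfaces as [ə] (rule 2).
/l/ — not in any rule's target class → [l].
/b/ (between /l/ and /a/) is in the target of rule 3 but the environment (immediately after a vowel) is not met → [b].
/a/ (between /b/ and /ɡ/) is in the target of rule 2 but the environment (in an unstressed syllable) is not met → [a].
/ɡ/ — word-final, immediately after a vowel — surfaces as [ɣ] (rule 3).

[təðrəsləlˈbaɣ]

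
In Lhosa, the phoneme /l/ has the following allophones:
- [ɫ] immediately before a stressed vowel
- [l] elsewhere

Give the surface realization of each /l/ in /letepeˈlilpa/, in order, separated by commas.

[l], [ɫ], [l]

Occurrence 1 (position 1): no conditioning environment matches → elsewhere allophone [l].
Occurrence 2 (position 7): immediately before a stressed vowel → [ɫ].
Occurrence 3 (position 9): no conditioning environment matches → elsewhere allophone [l].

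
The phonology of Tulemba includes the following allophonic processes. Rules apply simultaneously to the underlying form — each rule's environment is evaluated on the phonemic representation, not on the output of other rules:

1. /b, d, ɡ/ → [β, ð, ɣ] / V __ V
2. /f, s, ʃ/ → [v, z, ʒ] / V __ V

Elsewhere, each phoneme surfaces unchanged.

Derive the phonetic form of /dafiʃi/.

/d/ — word-initial; rule 1 does not apply here → [d].
/a/ stays [a].
/f/ — between /a/ and /i/, between two vowels — surfaces as [v] (rule 2).
/i/ (between /f/ and /ʃ/): no rule targets it → [i].
/ʃ/ (between /i/ and /i/): between two vowels, so rule 2 applies → [ʒ].
/i/ (word-final): no rule targets it → [i].

[daviʒi]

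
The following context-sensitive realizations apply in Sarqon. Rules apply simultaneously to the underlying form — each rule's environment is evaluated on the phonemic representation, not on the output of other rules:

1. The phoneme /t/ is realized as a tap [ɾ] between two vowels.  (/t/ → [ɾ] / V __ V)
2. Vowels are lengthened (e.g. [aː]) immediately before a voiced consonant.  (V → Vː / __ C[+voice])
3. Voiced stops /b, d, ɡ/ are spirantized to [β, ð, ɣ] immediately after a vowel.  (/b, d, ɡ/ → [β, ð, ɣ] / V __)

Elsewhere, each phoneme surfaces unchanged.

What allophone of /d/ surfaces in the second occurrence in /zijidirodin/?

/d/ (between /o/ and /i/) occurs immediately after a vowel → [ð] by rule 3.

[ð]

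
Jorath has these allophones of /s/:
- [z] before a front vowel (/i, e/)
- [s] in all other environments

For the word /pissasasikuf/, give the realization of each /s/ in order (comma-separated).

[s], [s], [s], [z]

Occurrence 1 (position 3): no conditioning environment matches → elsewhere allophone [s].
Occurrence 2 (position 4): no conditioning environment matches → elsewhere allophone [s].
Occurrence 3 (position 6): no conditioning environment matches → elsewhere allophone [s].
Occurrence 4 (position 8): before a front vowel (/i, e/) → [z].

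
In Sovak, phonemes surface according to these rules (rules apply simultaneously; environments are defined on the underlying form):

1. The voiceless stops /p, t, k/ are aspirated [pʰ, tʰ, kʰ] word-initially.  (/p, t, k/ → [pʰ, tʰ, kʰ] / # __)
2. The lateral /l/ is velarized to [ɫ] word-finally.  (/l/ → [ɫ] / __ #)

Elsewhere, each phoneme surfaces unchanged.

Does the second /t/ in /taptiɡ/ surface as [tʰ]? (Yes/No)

/t/ — between /p/ and /i/; rule 1 does not apply here → [t].
The actual realization is [t], not [tʰ].

No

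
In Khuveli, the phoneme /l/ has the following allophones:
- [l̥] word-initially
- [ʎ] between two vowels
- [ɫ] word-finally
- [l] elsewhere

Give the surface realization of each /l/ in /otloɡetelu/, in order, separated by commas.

Occurrence 1 (position 3): no conditioning environment matches → elsewhere allophone [l].
Occurrence 2 (position 9): between two vowels → [ʎ].

[l], [ʎ]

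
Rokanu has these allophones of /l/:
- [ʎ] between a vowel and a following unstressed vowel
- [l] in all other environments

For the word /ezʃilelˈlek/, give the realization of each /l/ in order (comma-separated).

[ʎ], [l], [l]

Occurrence 1 (position 5): between a vowel and a following unstressed vowel → [ʎ].
Occurrence 2 (position 7): no conditioning environment matches → elsewhere allophone [l].
Occurrence 3 (position 8): no conditioning environment matches → elsewhere allophone [l].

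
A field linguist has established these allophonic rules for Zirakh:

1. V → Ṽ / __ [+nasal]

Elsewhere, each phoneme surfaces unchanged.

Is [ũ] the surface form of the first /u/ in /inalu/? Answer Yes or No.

No

/u/ (word-final): rule 1 targets it, but not before a nasal consonant → unchanged [u].
The actual realization is [u], not [ũ].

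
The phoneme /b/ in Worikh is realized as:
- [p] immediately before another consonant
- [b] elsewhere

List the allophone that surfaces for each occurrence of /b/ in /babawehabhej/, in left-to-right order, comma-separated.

Occurrence 1 (position 1): no conditioning environment matches → elsewhere allophone [b].
Occurrence 2 (position 3): no conditioning environment matches → elsewhere allophone [b].
Occurrence 3 (position 9): immediately before another consonant → [p].

[b], [b], [p]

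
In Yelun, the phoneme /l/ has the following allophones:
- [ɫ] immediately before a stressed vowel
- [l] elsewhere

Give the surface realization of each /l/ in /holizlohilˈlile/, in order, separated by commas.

Occurrence 1 (position 3): no conditioning environment matches → elsewhere allophone [l].
Occurrence 2 (position 6): no conditioning environment matches → elsewhere allophone [l].
Occurrence 3 (position 10): no conditioning environment matches → elsewhere allophone [l].
Occurrence 4 (position 11): immediately before a stressed vowel → [ɫ].
Occurrence 5 (position 13): no conditioning environment matches → elsewhere allophone [l].

[l], [l], [l], [ɫ], [l]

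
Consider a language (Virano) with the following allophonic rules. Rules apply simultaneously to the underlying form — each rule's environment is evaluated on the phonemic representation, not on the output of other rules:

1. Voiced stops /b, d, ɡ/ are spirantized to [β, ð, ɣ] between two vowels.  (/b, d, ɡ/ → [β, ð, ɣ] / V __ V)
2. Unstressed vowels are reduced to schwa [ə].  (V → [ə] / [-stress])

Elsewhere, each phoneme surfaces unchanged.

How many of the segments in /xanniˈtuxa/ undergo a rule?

Segments that undergo a rule: /a/ → [ə] (rule 2); /i/ → [ə] (rule 2); /a/ → [ə] (rule 2).
All other segments surface unchanged.

3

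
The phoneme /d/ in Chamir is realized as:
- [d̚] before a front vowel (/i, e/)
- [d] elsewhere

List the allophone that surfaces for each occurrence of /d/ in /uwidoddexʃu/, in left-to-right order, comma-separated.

Occurrence 1 (position 4): no conditioning environment matches → elsewhere allophone [d].
Occurrence 2 (position 6): no conditioning environment matches → elsewhere allophone [d].
Occurrence 3 (position 7): before a front vowel (/i, e/) → [d̚].

[d], [d], [d̚]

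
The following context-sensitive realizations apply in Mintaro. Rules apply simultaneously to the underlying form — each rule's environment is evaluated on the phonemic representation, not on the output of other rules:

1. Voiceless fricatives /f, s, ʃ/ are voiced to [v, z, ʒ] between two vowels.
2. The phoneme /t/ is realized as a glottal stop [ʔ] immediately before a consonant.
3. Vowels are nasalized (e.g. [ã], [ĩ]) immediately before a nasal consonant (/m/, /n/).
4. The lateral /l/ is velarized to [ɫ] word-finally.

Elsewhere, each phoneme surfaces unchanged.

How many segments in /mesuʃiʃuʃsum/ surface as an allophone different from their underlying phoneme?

Segments that undergo a rule: /s/ → [z] (rule 1); /ʃ/ → [ʒ] (rule 1); /ʃ/ → [ʒ] (rule 1); /u/ → [ũ] (rule 3).
All other segments surface unchanged.

4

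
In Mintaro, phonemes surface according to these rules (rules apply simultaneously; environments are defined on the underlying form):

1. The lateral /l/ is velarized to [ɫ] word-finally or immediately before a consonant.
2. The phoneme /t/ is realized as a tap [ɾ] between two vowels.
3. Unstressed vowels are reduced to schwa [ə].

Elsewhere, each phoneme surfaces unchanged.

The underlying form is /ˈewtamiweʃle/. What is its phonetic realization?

/e/ (word-initial) fails the environment for rule 3, so it stays [e].
/w/ stays [w].
/t/ — between /w/ and /a/; rule 2 does not apply here → [t].
/a/ (between /t/ and /m/) occurs in an unstressed syllable → [ə] by rule 3.
/m/ (between /a/ and /i/) is unaffected → [m].
Rule 3 applies to /i/ (between /m/ and /w/: in an unstressed syllable) → [ə].
/w/ (between /i/ and /e/) is unaffected → [w].
/e/ (between /w/ and /ʃ/): in an unstressed syllable, so rule 3 applies → [ə].
/ʃ/ (between /e/ and /l/): no rule targets it → [ʃ].
/l/ (between /ʃ/ and /e/) fails the environment for rule 1, so it stays [l].
/e/ — word-final, in an unstressed syllable — surfaces as [ə] (rule 3).

[ˈewtəməwəʃlə]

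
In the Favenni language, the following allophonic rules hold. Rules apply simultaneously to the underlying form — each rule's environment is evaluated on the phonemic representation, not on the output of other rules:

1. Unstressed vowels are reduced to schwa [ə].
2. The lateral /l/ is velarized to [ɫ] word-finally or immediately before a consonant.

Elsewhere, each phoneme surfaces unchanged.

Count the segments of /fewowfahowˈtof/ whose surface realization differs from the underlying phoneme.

Segments that undergo a rule: /e/ → [ə] (rule 1); /o/ → [ə] (rule 1); /a/ → [ə] (rule 1); /o/ → [ə] (rule 1).
All other segments surface unchanged.

4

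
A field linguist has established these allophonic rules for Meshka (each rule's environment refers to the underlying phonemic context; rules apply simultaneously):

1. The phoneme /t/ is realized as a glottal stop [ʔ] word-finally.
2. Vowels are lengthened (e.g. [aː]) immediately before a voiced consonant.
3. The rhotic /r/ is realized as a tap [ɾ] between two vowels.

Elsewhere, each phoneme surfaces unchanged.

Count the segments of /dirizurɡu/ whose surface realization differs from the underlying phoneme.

Segments that undergo a rule: /i/ → [iː] (rule 2); /r/ → [ɾ] (rule 3); /i/ → [iː] (rule 2); /u/ → [uː] (rule 2).
All other segments surface unchanged.

4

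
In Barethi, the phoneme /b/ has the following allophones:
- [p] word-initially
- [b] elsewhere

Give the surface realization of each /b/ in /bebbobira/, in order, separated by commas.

Occurrence 1 (position 1): word-initially → [p].
Occurrence 2 (position 3): no conditioning environment matches → elsewhere allophone [b].
Occurrence 3 (position 4): no conditioning environment matches → elsewhere allophone [b].
Occurrence 4 (position 6): no conditioning environment matches → elsewhere allophone [b].

[p], [b], [b], [b]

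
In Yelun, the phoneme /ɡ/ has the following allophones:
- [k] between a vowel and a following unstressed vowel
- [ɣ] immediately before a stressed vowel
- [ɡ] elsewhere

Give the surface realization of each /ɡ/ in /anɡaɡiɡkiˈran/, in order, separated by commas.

[ɡ], [k], [ɡ]

Occurrence 1 (position 3): no conditioning environment matches → elsewhere allophone [ɡ].
Occurrence 2 (position 5): between a vowel and a following unstressed vowel → [k].
Occurrence 3 (position 7): no conditioning environment matches → elsewhere allophone [ɡ].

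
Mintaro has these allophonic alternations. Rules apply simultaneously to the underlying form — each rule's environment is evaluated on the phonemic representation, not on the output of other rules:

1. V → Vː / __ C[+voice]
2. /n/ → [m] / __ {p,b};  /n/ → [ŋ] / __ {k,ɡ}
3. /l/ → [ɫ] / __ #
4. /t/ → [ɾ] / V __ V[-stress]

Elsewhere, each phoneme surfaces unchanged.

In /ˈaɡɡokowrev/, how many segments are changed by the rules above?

3

Segments that undergo a rule: /a/ → [aː] (rule 1); /o/ → [oː] (rule 1); /e/ → [eː] (rule 1).
All other segments surface unchanged.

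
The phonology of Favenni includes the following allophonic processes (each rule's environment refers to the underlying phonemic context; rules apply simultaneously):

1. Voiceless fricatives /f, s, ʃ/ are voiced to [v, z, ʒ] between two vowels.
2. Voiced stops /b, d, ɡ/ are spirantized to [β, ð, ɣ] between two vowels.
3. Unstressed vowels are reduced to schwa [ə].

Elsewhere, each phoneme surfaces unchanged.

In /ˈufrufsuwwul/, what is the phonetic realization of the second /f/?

/f/ — between /u/ and /s/; rule 1 does not apply here → [f].

[f]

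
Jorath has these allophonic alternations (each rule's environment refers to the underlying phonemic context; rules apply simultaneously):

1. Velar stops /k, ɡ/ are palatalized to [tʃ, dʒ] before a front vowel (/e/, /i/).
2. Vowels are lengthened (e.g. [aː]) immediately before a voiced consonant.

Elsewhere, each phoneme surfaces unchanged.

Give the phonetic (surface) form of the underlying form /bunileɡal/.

/b/ stays [b].
/u/ (between /b/ and /n/) occurs before a voiced consonant → [uː] by rule 2.
/n/ — not in any rule's target class → [n].
/i/ — between /n/ and /l/, before a voiced consonant — surfaces as [iː] (rule 2).
/l/ (between /i/ and /e/): no rule targets it → [l].
/e/ (between /l/ and /ɡ/): before a voiced consonant, so rule 2 applies → [eː].
/ɡ/ (between /e/ and /a/): rule 1 targets it, but not before a front vowel → unchanged [ɡ].
/a/ (between /ɡ/ and /l/) occurs before a voiced consonant → [aː] by rule 2.
/l/ (word-final): no rule targets it → [l].

[buːniːleːɡaːl]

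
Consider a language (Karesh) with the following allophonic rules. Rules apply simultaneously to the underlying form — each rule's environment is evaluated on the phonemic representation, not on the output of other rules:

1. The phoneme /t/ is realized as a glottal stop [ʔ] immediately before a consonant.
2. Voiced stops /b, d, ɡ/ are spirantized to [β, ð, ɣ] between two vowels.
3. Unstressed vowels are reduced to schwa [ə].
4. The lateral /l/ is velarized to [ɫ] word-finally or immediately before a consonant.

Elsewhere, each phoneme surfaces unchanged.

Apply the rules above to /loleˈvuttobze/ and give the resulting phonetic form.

/l/ — word-initial; rule 4 does not apply here → [l].
Rule 3 applies to /o/ (between /l/ and /l/: in an unstressed syllable) → [ə].
/l/ (between /o/ and /e/): rule 4 targets it, but not word-finally or immediately before a consonant → unchanged [l].
/e/ meets the environment for rule 3 (in an unstressed syllable) → [ə].
/v/ stays [v].
/u/ (between /v/ and /t/): rule 3 targets it, but not in an unstressed syllable → unchanged [u].
/t/ — between /u/ and /t/, immediately before a consonant — surfaces as [ʔ] (rule 1).
/t/ (between /t/ and /o/): rule 1 targets it, but not immediately before a consonant → unchanged [t].
/o/ — between /t/ and /b/, in an unstressed syllable — surfaces as [ə] (rule 3).
/b/ (between /o/ and /z/) fails the environment for rule 2, so it stays [b].
/z/ stays [z].
/e/ — word-final, in an unstressed syllable — surfaces as [ə] (rule 3).

[lələˈvuʔtəbzə]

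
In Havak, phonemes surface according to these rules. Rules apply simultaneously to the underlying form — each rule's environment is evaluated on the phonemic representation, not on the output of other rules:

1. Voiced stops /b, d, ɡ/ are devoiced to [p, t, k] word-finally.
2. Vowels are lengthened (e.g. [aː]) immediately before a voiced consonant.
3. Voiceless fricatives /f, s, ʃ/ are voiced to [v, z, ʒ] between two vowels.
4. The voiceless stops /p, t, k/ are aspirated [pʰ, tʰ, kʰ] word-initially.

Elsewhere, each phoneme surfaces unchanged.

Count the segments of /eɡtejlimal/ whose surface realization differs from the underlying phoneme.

Segments that undergo a rule: /e/ → [eː] (rule 2); /e/ → [eː] (rule 2); /i/ → [iː] (rule 2); /a/ → [aː] (rule 2).
All other segments surface unchanged.

4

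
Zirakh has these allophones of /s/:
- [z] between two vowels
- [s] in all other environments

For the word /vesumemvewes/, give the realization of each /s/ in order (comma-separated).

Occurrence 1 (position 3): between two vowels → [z].
Occurrence 2 (position 12): no conditioning environment matches → elsewhere allophone [s].

[z], [s]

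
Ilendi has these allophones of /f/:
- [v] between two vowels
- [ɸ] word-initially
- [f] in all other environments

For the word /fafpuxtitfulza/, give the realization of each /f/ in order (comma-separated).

[ɸ], [f], [f]

Occurrence 1 (position 1): word-initially → [ɸ].
Occurrence 2 (position 3): no conditioning environment matches → elsewhere allophone [f].
Occurrence 3 (position 10): no conditioning environment matches → elsewhere allophone [f].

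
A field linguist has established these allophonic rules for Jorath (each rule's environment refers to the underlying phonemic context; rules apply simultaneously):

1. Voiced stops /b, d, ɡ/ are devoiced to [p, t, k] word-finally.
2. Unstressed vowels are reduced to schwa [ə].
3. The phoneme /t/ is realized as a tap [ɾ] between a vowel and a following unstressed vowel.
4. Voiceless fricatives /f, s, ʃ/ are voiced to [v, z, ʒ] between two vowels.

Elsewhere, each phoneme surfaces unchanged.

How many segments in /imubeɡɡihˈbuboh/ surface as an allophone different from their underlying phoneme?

5

Segments that undergo a rule: /i/ → [ə] (rule 2); /u/ → [ə] (rule 2); /e/ → [ə] (rule 2); /i/ → [ə] (rule 2); /o/ → [ə] (rule 2).
All other segments surface unchanged.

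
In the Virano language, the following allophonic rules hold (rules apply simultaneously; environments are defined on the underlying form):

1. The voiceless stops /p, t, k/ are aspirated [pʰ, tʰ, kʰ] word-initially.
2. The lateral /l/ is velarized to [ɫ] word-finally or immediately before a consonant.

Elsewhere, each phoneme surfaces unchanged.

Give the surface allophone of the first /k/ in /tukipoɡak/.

[k]

/k/ (between /u/ and /i/) is in the target of rule 1 but the environment (word-initially) is not met → [k].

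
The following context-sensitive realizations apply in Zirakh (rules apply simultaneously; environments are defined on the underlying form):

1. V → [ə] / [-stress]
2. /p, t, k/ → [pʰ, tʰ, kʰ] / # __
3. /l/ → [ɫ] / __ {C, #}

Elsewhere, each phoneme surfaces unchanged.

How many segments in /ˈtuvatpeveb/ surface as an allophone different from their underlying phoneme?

4

Segments that undergo a rule: /t/ → [tʰ] (rule 2); /a/ → [ə] (rule 1); /e/ → [ə] (rule 1); /e/ → [ə] (rule 1).
All other segments surface unchanged.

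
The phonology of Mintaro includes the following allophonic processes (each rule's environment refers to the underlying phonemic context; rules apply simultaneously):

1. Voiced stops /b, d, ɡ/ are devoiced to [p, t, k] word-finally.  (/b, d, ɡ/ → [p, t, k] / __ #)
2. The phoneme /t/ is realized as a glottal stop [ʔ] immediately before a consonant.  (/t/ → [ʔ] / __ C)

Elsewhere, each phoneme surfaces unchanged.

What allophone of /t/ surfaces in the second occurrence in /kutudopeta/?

/t/ (between /e/ and /a/): rule 2 targets it, but not immediately before a consonant → unchanged [t].

[t]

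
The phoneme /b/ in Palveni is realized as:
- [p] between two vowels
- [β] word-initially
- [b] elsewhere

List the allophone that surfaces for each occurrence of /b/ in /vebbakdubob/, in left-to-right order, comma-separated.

Occurrence 1 (position 3): no conditioning environment matches → elsewhere allophone [b].
Occurrence 2 (position 4): no conditioning environment matches → elsewhere allophone [b].
Occurrence 3 (position 9): between two vowels → [p].
Occurrence 4 (position 11): no conditioning environment matches → elsewhere allophone [b].

[b], [b], [p], [b]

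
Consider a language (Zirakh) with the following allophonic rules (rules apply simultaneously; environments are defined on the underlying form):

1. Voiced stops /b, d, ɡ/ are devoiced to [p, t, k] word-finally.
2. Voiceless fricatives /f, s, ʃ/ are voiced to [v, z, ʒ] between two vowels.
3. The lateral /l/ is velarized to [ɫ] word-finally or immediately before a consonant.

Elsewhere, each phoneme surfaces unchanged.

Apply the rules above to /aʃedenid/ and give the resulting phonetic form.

[aʒedenit]

/ʃ/ (between /a/ and /e/): between two vowels, so rule 2 applies → [ʒ].
/d/ (between /e/ and /e/): rule 1 targets it, but not word-finally → unchanged [d].
/d/ meets the environment for rule 1 (word-finally) → [t].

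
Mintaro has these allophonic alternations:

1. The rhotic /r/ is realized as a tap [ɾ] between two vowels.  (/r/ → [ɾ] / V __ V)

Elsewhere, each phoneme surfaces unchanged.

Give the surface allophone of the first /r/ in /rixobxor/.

[r]

/r/ (word-initial) is in the target of rule 1 but the environment (between two vowels) is not met → [r].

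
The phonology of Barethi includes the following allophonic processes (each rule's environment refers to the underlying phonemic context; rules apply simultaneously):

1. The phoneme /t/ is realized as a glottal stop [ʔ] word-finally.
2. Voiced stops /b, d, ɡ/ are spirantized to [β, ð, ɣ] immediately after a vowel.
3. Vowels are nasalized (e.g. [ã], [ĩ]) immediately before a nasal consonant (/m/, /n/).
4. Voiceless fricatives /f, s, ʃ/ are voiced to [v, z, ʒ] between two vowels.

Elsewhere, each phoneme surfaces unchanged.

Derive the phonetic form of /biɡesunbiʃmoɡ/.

[biɣezũnbiʃmoɣ]

/b/ — word-initial; rule 2 does not apply here → [b].
/i/ (between /b/ and /ɡ/) fails the environment for rule 3, so it stays [i].
/ɡ/ meets the environment for rule 2 (immediately after a vowel) → [ɣ].
/e/ (between /ɡ/ and /s/) is in the target of rule 3 but the environment (before a nasal consonant) is not met → [e].
/s/ — between /e/ and /u/, between two vowels — surfaces as [z] (rule 4).
/u/ (between /s/ and /n/): before a nasal consonant, so rule 3 applies → [ũ].
/n/ (between /u/ and /b/) is unaffected → [n].
/b/ (between /n/ and /i/) fails the environment for rule 2, so it stays [b].
/i/ (between /b/ and /ʃ/) is in the target of rule 3 but the environment (before a nasal consonant) is not met → [i].
/ʃ/ (between /i/ and /m/) is in the target of rule 4 but the environment (between two vowels) is not met → [ʃ].
/m/ (between /ʃ/ and /o/): no rule targets it → [m].
/o/ (between /m/ and /ɡ/): rule 3 targets it, but not before a nasal consonant → unchanged [o].
/ɡ/ meets the environment for rule 2 (immediately after a vowel) → [ɣ].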